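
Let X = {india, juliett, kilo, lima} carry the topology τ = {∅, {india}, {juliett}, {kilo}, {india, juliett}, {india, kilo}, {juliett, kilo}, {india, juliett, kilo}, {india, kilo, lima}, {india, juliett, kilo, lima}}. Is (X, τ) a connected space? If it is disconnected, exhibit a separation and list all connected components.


(X, τ) is disconnected; components = [{juliett}, {india, kilo, lima}].

Find clopen sets (U ∈ τ with X ∖ U ∈ τ):
  U = ∅, X ∖ U = {india, juliett, kilo, lima} — both open, so U is clopen.
  U = {juliett}, X ∖ U = {india, kilo, lima} — both open, so U is clopen.
  U = {india, kilo, lima}, X ∖ U = {juliett} — both open, so U is clopen.
  U = {india, juliett, kilo, lima}, X ∖ U = ∅ — both open, so U is clopen.
Nontrivial clopen(s) exist: e.g. {juliett}. So (X, τ) is disconnected.
Compute connected components by grouping points that agree on all clopens:
  component: {juliett}
  component: {india, kilo, lima}


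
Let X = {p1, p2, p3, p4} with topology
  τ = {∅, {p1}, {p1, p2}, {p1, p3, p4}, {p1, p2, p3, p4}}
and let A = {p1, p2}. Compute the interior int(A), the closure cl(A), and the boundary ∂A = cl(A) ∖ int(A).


int(A) = {p1, p2}, cl(A) = {p1, p2, p3, p4}, ∂A = {p3, p4}.

Closed sets in (X, τ) are complements of opens:
  closed(X, τ) = {∅, {p2}, {p3, p4}, {p2, p3, p4}, {p1, p2, p3, p4}}.
int(A) = ⋃ {U ∈ τ : U ⊆ A}. Opens contained in A: ∅, {p1}, {p1, p2}.
Taking the union of these: int(A) = {p1, p2}.
cl(A) = ⋂ {C closed : A ⊆ C}. Closed sets containing A: {p1, p2, p3, p4}.
Intersecting these: cl(A) = {p1, p2, p3, p4}.
∂A = cl(A) ∖ int(A) = {p1, p2, p3, p4} ∖ {p1, p2} = {p3, p4}.


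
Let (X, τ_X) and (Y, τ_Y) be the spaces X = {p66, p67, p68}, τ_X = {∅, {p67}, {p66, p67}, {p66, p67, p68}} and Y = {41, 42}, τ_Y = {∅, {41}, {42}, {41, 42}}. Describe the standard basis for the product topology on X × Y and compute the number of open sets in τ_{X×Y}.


Basis B = {∅ × ∅, {p67} × {41}, {p67} × {42}, {p66, p67} × {41}, {p66, p67} × {42}, {p67} × {41, 42}, {p66, p67, p68} × {41}, {p66, p67, p68} × {42}, {p66, p67} × {41, 42}, {p66, p67, p68} × {41, 42}}; |τ_{X×Y}| = 16.

Enumerate products U × V with U ∈ τ_X, V ∈ τ_Y (deduplicated):
  ∅ × ∅ = {} (∅)
  {p67} × {41} = {(p67,41)}
  {p67} × {42} = {(p67,42)}
  {p66, p67} × {41} = {(p66,41), (p67,41)}
  {p66, p67} × {42} = {(p66,42), (p67,42)}
  {p67} × {41, 42} = {(p67,41), (p67,42)}
  {p66, p67, p68} × {41} = {(p66,41), (p67,41), (p68,41)}
  {p66, p67, p68} × {42} = {(p66,42), (p67,42), (p68,42)}
  {p66, p67} × {41, 42} = {(p66,41), (p66,42), (p67,41), (p67,42)}
  {p66, p67, p68} × {41, 42} = {(p66,41), (p66,42), (p67,41), (p67,42), (p68,41), (p68,42)}
These 10 distinct sets form the basis B.
Close under arbitrary unions to get τ_{X×Y}; counting gives |τ_{X×Y}| = 16.


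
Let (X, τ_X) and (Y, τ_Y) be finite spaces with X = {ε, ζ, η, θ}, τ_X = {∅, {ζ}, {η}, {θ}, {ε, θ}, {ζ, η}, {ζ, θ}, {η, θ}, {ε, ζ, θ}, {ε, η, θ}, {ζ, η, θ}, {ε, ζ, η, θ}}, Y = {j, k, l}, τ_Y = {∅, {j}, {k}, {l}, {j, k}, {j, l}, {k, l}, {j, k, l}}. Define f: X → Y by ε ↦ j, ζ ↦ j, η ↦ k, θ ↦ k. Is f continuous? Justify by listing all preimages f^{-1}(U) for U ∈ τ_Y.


f is NOT continuous.

Compute f^{-1}(U) for each U ∈ τ_Y:
  U = ∅: f^{-1}(U) = ∅ ∈ τ_X ✓.
  U = {j}: f^{-1}(U) = {ε, ζ} ∉ τ_X ✗.
  U = {k}: f^{-1}(U) = {η, θ} ∈ τ_X ✓.
  U = {l}: f^{-1}(U) = ∅ ∈ τ_X ✓.
  U = {j, k}: f^{-1}(U) = {ε, ζ, η, θ} ∈ τ_X ✓.
  U = {j, l}: f^{-1}(U) = {ε, ζ} ∉ τ_X ✗.
  U = {k, l}: f^{-1}(U) = {η, θ} ∈ τ_X ✓.
  U = {j, k, l}: f^{-1}(U) = {ε, ζ, η, θ} ∈ τ_X ✓.
Found U = {j} with f^{-1}(U) = {ε, ζ} not in τ_X. Therefore f is NOT continuous.


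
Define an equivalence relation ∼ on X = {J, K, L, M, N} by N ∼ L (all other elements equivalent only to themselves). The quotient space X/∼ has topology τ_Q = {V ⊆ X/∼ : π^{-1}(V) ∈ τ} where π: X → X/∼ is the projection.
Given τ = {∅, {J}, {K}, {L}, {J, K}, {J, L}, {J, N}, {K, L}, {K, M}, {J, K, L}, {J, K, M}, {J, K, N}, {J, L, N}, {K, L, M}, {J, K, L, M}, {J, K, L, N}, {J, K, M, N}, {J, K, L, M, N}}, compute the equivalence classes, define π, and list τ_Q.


X/∼ = {[J], [K], [L=N], [M]}; |τ_Q| = 9.

Equivalence classes: [J], [K], [L=N], [M].
Quotient map π: X → X/∼ sends J ↦ [J], K ↦ [K], L ↦ [L=N], M ↦ [M], N ↦ [L=N].
For each subset V ⊆ X/∼, compute π^{-1}(V) ⊆ X and check whether π^{-1}(V) ∈ τ. V is open in τ_Q iff π^{-1}(V) ∈ τ.
  V = {}: π^{-1}(V) = ∅ ∈ τ ✓.
  V = {[J]}: π^{-1}(V) = {J} ∈ τ ✓.
  V = {[K]}: π^{-1}(V) = {K} ∈ τ ✓.
  V = {[J], [K]}: π^{-1}(V) = {J, K} ∈ τ ✓.
  V = {[L=N]}: π^{-1}(V) = {L, N} ∉ τ ✗.
  V = {[J], [L=N]}: π^{-1}(V) = {J, L, N} ∈ τ ✓.
  V = {[K], [L=N]}: π^{-1}(V) = {K, L, N} ∉ τ ✗.
  V = {[J], [K], [L=N]}: π^{-1}(V) = {J, K, L, N} ∈ τ ✓.
  V = {[M]}: π^{-1}(V) = {M} ∉ τ ✗.
  V = {[J], [M]}: π^{-1}(V) = {J, M} ∉ τ ✗.
  V = {[K], [M]}: π^{-1}(V) = {K, M} ∈ τ ✓.
  V = {[J], [K], [M]}: π^{-1}(V) = {J, K, M} ∈ τ ✓.
  V = {[L=N], [M]}: π^{-1}(V) = {L, M, N} ∉ τ ✗.
  V = {[J], [L=N], [M]}: π^{-1}(V) = {J, L, M, N} ∉ τ ✗.
  V = {[K], [L=N], [M]}: π^{-1}(V) = {K, L, M, N} ∉ τ ✗.
  V = {[J], [K], [L=N], [M]}: π^{-1}(V) = {J, K, L, M, N} ∈ τ ✓.
Open sets in the quotient: τ_Q = {{}, {[J]}, {[K]}, {[J], [K]}, {[J], [L=N]}, {[J], [K], [L=N]}, {[K], [M]}, {[J], [K], [M]}, {[J], [K], [L=N], [M]}} (9 elements).


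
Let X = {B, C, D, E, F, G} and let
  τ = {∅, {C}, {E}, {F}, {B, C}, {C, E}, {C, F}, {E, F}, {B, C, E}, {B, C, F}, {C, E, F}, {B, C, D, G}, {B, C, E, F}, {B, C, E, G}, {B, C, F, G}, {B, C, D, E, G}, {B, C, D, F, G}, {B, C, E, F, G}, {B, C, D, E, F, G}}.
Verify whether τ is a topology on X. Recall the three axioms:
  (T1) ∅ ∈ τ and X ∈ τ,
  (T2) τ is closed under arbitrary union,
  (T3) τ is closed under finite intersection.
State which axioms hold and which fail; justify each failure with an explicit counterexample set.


τ is NOT a topology on X.

Axiom (T1): ∅ ∈ τ? Yes; X ∈ τ? Yes.
Axiom (T2/T3): check pairwise unions and intersections of members of τ.
Counterexample for (T3): {B, C, D, G} ∩ {B, C, E, G} = {B, C, G} ∉ τ. Therefore τ is NOT a topology.


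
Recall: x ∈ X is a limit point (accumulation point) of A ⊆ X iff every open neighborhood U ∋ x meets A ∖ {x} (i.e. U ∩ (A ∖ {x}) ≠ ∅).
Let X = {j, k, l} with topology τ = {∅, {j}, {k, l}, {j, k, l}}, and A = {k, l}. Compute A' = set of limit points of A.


A' = {k, l}

For each x ∈ X, list the open sets U ∈ τ with x ∈ U, then check whether U ∩ (A ∖ {x}) ≠ ∅ for every such U.
  x = j: open {j} ∋ x has {j} ∩ (A ∖ {j}) = ∅, so x is NOT a limit point.
  x = k: opens ∋ x are {k, l}, {j, k, l}; each meets A ∖ {k}, so x IS a limit point.
  x = l: opens ∋ x are {k, l}, {j, k, l}; each meets A ∖ {l}, so x IS a limit point.
Collecting: A' = {k, l}.


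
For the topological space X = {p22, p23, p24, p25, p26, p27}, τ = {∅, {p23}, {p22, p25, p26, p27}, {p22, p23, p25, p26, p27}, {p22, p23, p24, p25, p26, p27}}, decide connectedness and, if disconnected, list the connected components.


(X, τ) is connected.

Find clopen sets (U ∈ τ with X ∖ U ∈ τ):
  U = ∅, X ∖ U = {p22, p23, p24, p25, p26, p27} — both open, so U is clopen.
  U = {p22, p23, p24, p25, p26, p27}, X ∖ U = ∅ — both open, so U is clopen.
Only trivial clopens (∅ and X) exist, so (X, τ) is connected.
Compute connected components by grouping points that agree on all clopens:
  component: {p22, p23, p24, p25, p26, p27}


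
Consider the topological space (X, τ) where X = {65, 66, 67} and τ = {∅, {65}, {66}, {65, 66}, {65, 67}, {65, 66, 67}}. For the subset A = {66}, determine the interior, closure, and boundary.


int(A) = {66}, cl(A) = {66}, ∂A = ∅.

Closed sets in (X, τ) are complements of opens:
  closed(X, τ) = {∅, {66}, {67}, {65, 67}, {66, 67}, {65, 66, 67}}.
int(A) = ⋃ {U ∈ τ : U ⊆ A}. Opens contained in A: ∅, {66}.
Taking the union of these: int(A) = {66}.
cl(A) = ⋂ {C closed : A ⊆ C}. Closed sets containing A: {66}, {66, 67}, {65, 66, 67}.
Intersecting these: cl(A) = {66}.
∂A = cl(A) ∖ int(A) = {66} ∖ {66} = ∅.


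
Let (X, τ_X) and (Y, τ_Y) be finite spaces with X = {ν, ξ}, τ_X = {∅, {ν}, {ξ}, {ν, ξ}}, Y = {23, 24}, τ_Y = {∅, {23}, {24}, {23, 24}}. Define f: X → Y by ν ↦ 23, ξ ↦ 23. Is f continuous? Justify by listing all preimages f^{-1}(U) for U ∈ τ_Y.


f IS continuous.

Compute f^{-1}(U) for each U ∈ τ_Y:
  U = ∅: f^{-1}(U) = ∅ ∈ τ_X ✓.
  U = {23}: f^{-1}(U) = {ν, ξ} ∈ τ_X ✓.
  U = {24}: f^{-1}(U) = ∅ ∈ τ_X ✓.
  U = {23, 24}: f^{-1}(U) = {ν, ξ} ∈ τ_X ✓.
Every preimage lies in τ_X, so f IS continuous.


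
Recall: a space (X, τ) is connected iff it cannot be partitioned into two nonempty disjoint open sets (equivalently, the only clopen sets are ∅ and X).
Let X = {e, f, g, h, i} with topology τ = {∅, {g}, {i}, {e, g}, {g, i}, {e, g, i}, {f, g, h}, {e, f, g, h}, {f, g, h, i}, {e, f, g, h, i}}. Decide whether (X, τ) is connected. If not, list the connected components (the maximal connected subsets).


(X, τ) is disconnected; components = [{i}, {e, f, g, h}].

Find clopen sets (U ∈ τ with X ∖ U ∈ τ):
  U = ∅, X ∖ U = {e, f, g, h, i} — both open, so U is clopen.
  U = {i}, X ∖ U = {e, f, g, h} — both open, so U is clopen.
  U = {e, f, g, h}, X ∖ U = {i} — both open, so U is clopen.
  U = {e, f, g, h, i}, X ∖ U = ∅ — both open, so U is clopen.
Nontrivial clopen(s) exist: e.g. {i}. So (X, τ) is disconnected.
Compute connected components by grouping points that agree on all clopens:
  component: {i}
  component: {e, f, g, h}


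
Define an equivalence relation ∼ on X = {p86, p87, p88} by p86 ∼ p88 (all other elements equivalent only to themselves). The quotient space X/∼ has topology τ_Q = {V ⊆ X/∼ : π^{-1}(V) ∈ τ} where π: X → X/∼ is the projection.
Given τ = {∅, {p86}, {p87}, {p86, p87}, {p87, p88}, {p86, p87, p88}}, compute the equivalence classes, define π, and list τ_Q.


X/∼ = {[p86=p88], [p87]}; |τ_Q| = 3.

Equivalence classes: [p86=p88], [p87].
Quotient map π: X → X/∼ sends p86 ↦ [p86=p88], p87 ↦ [p87], p88 ↦ [p86=p88].
For each subset V ⊆ X/∼, compute π^{-1}(V) ⊆ X and check whether π^{-1}(V) ∈ τ. V is open in τ_Q iff π^{-1}(V) ∈ τ.
  V = {}: π^{-1}(V) = ∅ ∈ τ ✓.
  V = {[p86=p88]}: π^{-1}(V) = {p86, p88} ∉ τ ✗.
  V = {[p87]}: π^{-1}(V) = {p87} ∈ τ ✓.
  V = {[p86=p88], [p87]}: π^{-1}(V) = {p86, p87, p88} ∈ τ ✓.
Open sets in the quotient: τ_Q = {{}, {[p87]}, {[p86=p88], [p87]}} (3 elements).


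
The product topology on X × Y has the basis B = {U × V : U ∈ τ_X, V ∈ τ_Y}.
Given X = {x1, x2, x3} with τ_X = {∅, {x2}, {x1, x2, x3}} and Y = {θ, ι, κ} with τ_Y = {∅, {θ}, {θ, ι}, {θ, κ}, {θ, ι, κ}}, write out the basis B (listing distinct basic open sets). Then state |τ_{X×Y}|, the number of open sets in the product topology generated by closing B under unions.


Basis B = {∅ × ∅, {x2} × {θ}, {x2} × {θ, ι}, {x2} × {θ, κ}, {x1, x2, x3} × {θ}, {x2} × {θ, ι, κ}, {x1, x2, x3} × {θ, ι}, {x1, x2, x3} × {θ, κ}, {x1, x2, x3} × {θ, ι, κ}}; |τ_{X×Y}| = 14.

Enumerate products U × V with U ∈ τ_X, V ∈ τ_Y (deduplicated):
  ∅ × ∅ = {} (∅)
  {x2} × {θ} = {(x2,θ)}
  {x2} × {θ, ι} = {(x2,θ), (x2,ι)}
  {x2} × {θ, κ} = {(x2,θ), (x2,κ)}
  {x1, x2, x3} × {θ} = {(x1,θ), (x2,θ), (x3,θ)}
  {x2} × {θ, ι, κ} = {(x2,θ), (x2,ι), (x2,κ)}
  {x1, x2, x3} × {θ, ι} = {(x1,θ), (x1,ι), (x2,θ), (x2,ι), (x3,θ), (x3,ι)}
  {x1, x2, x3} × {θ, κ} = {(x1,θ), (x1,κ), (x2,θ), (x2,κ), (x3,θ), (x3,κ)}
  {x1, x2, x3} × {θ, ι, κ} = {(x1,θ), (x1,ι), (x1,κ), (x2,θ), (x2,ι), (x2,κ), (x3,θ), (x3,ι), (x3,κ)}
These 9 distinct sets form the basis B.
Close under arbitrary unions to get τ_{X×Y}; counting gives |τ_{X×Y}| = 14.


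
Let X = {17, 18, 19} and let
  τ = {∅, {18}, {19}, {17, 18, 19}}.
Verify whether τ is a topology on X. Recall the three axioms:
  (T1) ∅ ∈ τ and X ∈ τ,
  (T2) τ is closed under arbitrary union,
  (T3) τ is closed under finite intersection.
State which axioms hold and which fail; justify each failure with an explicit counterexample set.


τ is NOT a topology on X.

Axiom (T1): ∅ ∈ τ? Yes; X ∈ τ? Yes.
Axiom (T2/T3): check pairwise unions and intersections of members of τ.
Counterexample for (T2): {18} ∪ {19} = {18, 19} ∉ τ. Therefore τ is NOT a topology.


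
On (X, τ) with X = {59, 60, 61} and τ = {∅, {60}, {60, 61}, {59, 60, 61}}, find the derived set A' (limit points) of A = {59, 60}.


A' = {59, 61}

For each x ∈ X, list the open sets U ∈ τ with x ∈ U, then check whether U ∩ (A ∖ {x}) ≠ ∅ for every such U.
  x = 59: opens ∋ x are {59, 60, 61}; each meets A ∖ {59}, so x IS a limit point.
  x = 60: open {60} ∋ x has {60} ∩ (A ∖ {60}) = ∅, so x is NOT a limit point.
  x = 61: opens ∋ x are {60, 61}, {59, 60, 61}; each meets A ∖ {61}, so x IS a limit point.
Collecting: A' = {59, 61}.


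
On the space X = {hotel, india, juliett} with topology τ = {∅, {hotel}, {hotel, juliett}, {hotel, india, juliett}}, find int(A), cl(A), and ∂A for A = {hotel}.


int(A) = {hotel}, cl(A) = {hotel, india, juliett}, ∂A = {india, juliett}.

Closed sets in (X, τ) are complements of opens:
  closed(X, τ) = {∅, {india}, {india, juliett}, {hotel, india, juliett}}.
int(A) = ⋃ {U ∈ τ : U ⊆ A}. Opens contained in A: ∅, {hotel}.
Taking the union of these: int(A) = {hotel}.
cl(A) = ⋂ {C closed : A ⊆ C}. Closed sets containing A: {hotel, india, juliett}.
Intersecting these: cl(A) = {hotel, india, juliett}.
∂A = cl(A) ∖ int(A) = {hotel, india, juliett} ∖ {hotel} = {india, juliett}.


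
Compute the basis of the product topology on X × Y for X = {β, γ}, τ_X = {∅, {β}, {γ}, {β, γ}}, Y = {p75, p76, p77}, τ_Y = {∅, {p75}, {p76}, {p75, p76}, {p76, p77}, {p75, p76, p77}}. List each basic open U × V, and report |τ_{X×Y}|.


Basis B = {∅ × ∅, {β} × {p75}, {β} × {p76}, {γ} × {p75}, {γ} × {p76}, {β} × {p75, p76}, {β, γ} × {p75}, {β} × {p76, p77}, {β, γ} × {p76}, {γ} × {p75, p76}, {γ} × {p76, p77}, {β} × {p75, p76, p77}, {γ} × {p75, p76, p77}, {β, γ} × {p75, p76}, {β, γ} × {p76, p77}, {β, γ} × {p75, p76, p77}}; |τ_{X×Y}| = 36.

Enumerate products U × V with U ∈ τ_X, V ∈ τ_Y (deduplicated):
  ∅ × ∅ = {} (∅)
  {β} × {p75} = {(β,p75)}
  {β} × {p76} = {(β,p76)}
  {γ} × {p75} = {(γ,p75)}
  {γ} × {p76} = {(γ,p76)}
  {β} × {p75, p76} = {(β,p75), (β,p76)}
  {β, γ} × {p75} = {(β,p75), (γ,p75)}
  {β} × {p76, p77} = {(β,p76), (β,p77)}
  {β, γ} × {p76} = {(β,p76), (γ,p76)}
  {γ} × {p75, p76} = {(γ,p75), (γ,p76)}
  {γ} × {p76, p77} = {(γ,p76), (γ,p77)}
  {β} × {p75, p76, p77} = {(β,p75), (β,p76), (β,p77)}
  {γ} × {p75, p76, p77} = {(γ,p75), (γ,p76), (γ,p77)}
  {β, γ} × {p75, p76} = {(β,p75), (β,p76), (γ,p75), (γ,p76)}
  {β, γ} × {p76, p77} = {(β,p76), (β,p77), (γ,p76), (γ,p77)}
  {β, γ} × {p75, p76, p77} = {(β,p75), (β,p76), (β,p77), (γ,p75), (γ,p76), (γ,p77)}
These 16 distinct sets form the basis B.
Close under arbitrary unions to get τ_{X×Y}; counting gives |τ_{X×Y}| = 36.


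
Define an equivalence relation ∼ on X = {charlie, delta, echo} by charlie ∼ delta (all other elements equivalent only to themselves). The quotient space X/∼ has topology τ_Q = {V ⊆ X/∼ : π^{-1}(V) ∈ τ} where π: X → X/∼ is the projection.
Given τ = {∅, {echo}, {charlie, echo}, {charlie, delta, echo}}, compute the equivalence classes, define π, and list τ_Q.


X/∼ = {[charlie=delta], [echo]}; |τ_Q| = 3.

Equivalence classes: [charlie=delta], [echo].
Quotient map π: X → X/∼ sends charlie ↦ [charlie=delta], delta ↦ [charlie=delta], echo ↦ [echo].
For each subset V ⊆ X/∼, compute π^{-1}(V) ⊆ X and check whether π^{-1}(V) ∈ τ. V is open in τ_Q iff π^{-1}(V) ∈ τ.
  V = {}: π^{-1}(V) = ∅ ∈ τ ✓.
  V = {[charlie=delta]}: π^{-1}(V) = {charlie, delta} ∉ τ ✗.
  V = {[echo]}: π^{-1}(V) = {echo} ∈ τ ✓.
  V = {[charlie=delta], [echo]}: π^{-1}(V) = {charlie, delta, echo} ∈ τ ✓.
Open sets in the quotient: τ_Q = {{}, {[echo]}, {[charlie=delta], [echo]}} (3 elements).


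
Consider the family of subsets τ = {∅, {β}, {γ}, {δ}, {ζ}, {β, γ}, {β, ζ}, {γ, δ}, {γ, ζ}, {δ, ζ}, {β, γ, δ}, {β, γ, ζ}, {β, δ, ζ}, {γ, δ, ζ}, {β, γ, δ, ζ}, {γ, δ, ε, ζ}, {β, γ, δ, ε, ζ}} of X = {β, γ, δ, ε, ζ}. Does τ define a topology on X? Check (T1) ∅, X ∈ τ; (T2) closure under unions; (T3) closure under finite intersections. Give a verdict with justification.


τ is NOT a topology on X.

Axiom (T1): ∅ ∈ τ? Yes; X ∈ τ? Yes.
Axiom (T2/T3): check pairwise unions and intersections of members of τ.
Counterexample for (T2): {β} ∪ {δ} = {β, δ} ∉ τ. Therefore τ is NOT a topology.


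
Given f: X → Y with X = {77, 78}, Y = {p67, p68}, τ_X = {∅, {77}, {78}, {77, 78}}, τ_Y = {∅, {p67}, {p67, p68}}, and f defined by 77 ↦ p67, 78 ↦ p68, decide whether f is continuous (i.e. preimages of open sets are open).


f IS continuous.

Compute f^{-1}(U) for each U ∈ τ_Y:
  U = ∅: f^{-1}(U) = ∅ ∈ τ_X ✓.
  U = {p67}: f^{-1}(U) = {77} ∈ τ_X ✓.
  U = {p67, p68}: f^{-1}(U) = {77, 78} ∈ τ_X ✓.
Every preimage lies in τ_X, so f IS continuous.


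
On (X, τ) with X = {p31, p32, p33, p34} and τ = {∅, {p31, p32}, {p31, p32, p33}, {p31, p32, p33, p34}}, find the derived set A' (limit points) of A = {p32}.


A' = {p31, p33, p34}

For each x ∈ X, list the open sets U ∈ τ with x ∈ U, then check whether U ∩ (A ∖ {x}) ≠ ∅ for every such U.
  x = p31: opens ∋ x are {p31, p32}, {p31, p32, p33}, {p31, p32, p33, p34}; each meets A ∖ {p31}, so x IS a limit point.
  x = p32: open {p31, p32} ∋ x has {p31, p32} ∩ (A ∖ {p32}) = ∅, so x is NOT a limit point.
  x = p33: opens ∋ x are {p31, p32, p33}, {p31, p32, p33, p34}; each meets A ∖ {p33}, so x IS a limit point.
  x = p34: opens ∋ x are {p31, p32, p33, p34}; each meets A ∖ {p34}, so x IS a limit point.
Collecting: A' = {p31, p33, p34}.


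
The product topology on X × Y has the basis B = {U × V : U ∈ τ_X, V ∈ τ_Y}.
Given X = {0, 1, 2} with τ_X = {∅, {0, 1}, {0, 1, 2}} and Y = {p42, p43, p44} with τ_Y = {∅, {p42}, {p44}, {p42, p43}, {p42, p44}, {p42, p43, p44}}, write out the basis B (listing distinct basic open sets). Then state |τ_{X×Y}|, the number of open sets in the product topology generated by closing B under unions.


Basis B = {∅ × ∅, {0, 1} × {p42}, {0, 1} × {p44}, {0, 1, 2} × {p42}, {0, 1, 2} × {p44}, {0, 1} × {p42, p43}, {0, 1} × {p42, p44}, {0, 1} × {p42, p43, p44}, {0, 1, 2} × {p42, p43}, {0, 1, 2} × {p42, p44}, {0, 1, 2} × {p42, p43, p44}}; |τ_{X×Y}| = 18.

Enumerate products U × V with U ∈ τ_X, V ∈ τ_Y (deduplicated):
  ∅ × ∅ = {} (∅)
  {0, 1} × {p42} = {(0,p42), (1,p42)}
  {0, 1} × {p44} = {(0,p44), (1,p44)}
  {0, 1, 2} × {p42} = {(0,p42), (1,p42), (2,p42)}
  {0, 1, 2} × {p44} = {(0,p44), (1,p44), (2,p44)}
  {0, 1} × {p42, p43} = {(0,p42), (0,p43), (1,p42), (1,p43)}
  {0, 1} × {p42, p44} = {(0,p42), (0,p44), (1,p42), (1,p44)}
  {0, 1} × {p42, p43, p44} = {(0,p42), (0,p43), (0,p44), (1,p42), (1,p43), (1,p44)}
  {0, 1, 2} × {p42, p43} = {(0,p42), (0,p43), (1,p42), (1,p43), (2,p42), (2,p43)}
  {0, 1, 2} × {p42, p44} = {(0,p42), (0,p44), (1,p42), (1,p44), (2,p42), (2,p44)}
  {0, 1, 2} × {p42, p43, p44} = {(0,p42), (0,p43), (0,p44), (1,p42), (1,p43), (1,p44), (2,p42), (2,p43), (2,p44)}
These 11 distinct sets form the basis B.
Close under arbitrary unions to get τ_{X×Y}; counting gives |τ_{X×Y}| = 18.


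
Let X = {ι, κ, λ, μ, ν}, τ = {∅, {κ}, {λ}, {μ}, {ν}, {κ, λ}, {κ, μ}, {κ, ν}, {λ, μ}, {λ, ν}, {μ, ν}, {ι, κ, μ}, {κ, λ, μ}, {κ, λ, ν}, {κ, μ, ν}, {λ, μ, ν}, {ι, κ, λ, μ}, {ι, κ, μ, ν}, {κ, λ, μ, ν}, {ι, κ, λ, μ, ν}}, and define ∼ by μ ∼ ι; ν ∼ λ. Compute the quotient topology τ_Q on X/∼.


X/∼ = {[ι=μ], [κ], [λ=ν]}; |τ_Q| = 6.

Equivalence classes: [ι=μ], [κ], [λ=ν].
Quotient map π: X → X/∼ sends ι ↦ [ι=μ], κ ↦ [κ], λ ↦ [λ=ν], μ ↦ [ι=μ], ν ↦ [λ=ν].
For each subset V ⊆ X/∼, compute π^{-1}(V) ⊆ X and check whether π^{-1}(V) ∈ τ. V is open in τ_Q iff π^{-1}(V) ∈ τ.
  V = {}: π^{-1}(V) = ∅ ∈ τ ✓.
  V = {[ι=μ]}: π^{-1}(V) = {ι, μ} ∉ τ ✗.
  V = {[κ]}: π^{-1}(V) = {κ} ∈ τ ✓.
  V = {[ι=μ], [κ]}: π^{-1}(V) = {ι, κ, μ} ∈ τ ✓.
  V = {[λ=ν]}: π^{-1}(V) = {λ, ν} ∈ τ ✓.
  V = {[ι=μ], [λ=ν]}: π^{-1}(V) = {ι, λ, μ, ν} ∉ τ ✗.
  V = {[κ], [λ=ν]}: π^{-1}(V) = {κ, λ, ν} ∈ τ ✓.
  V = {[ι=μ], [κ], [λ=ν]}: π^{-1}(V) = {ι, κ, λ, μ, ν} ∈ τ ✓.
Open sets in the quotient: τ_Q = {{}, {[κ]}, {[ι=μ], [κ]}, {[λ=ν]}, {[κ], [λ=ν]}, {[ι=μ], [κ], [λ=ν]}} (6 elements).


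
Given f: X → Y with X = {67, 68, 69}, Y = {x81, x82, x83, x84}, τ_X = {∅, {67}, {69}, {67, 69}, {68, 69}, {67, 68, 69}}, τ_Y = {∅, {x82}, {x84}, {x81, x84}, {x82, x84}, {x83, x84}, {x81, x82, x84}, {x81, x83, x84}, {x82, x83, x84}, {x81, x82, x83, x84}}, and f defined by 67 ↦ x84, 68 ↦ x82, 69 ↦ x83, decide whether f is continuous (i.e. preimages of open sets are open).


f is NOT continuous.

Compute f^{-1}(U) for each U ∈ τ_Y:
  U = ∅: f^{-1}(U) = ∅ ∈ τ_X ✓.
  U = {x82}: f^{-1}(U) = {68} ∉ τ_X ✗.
  U = {x84}: f^{-1}(U) = {67} ∈ τ_X ✓.
  U = {x81, x84}: f^{-1}(U) = {67} ∈ τ_X ✓.
  U = {x82, x84}: f^{-1}(U) = {67, 68} ∉ τ_X ✗.
  U = {x83, x84}: f^{-1}(U) = {67, 69} ∈ τ_X ✓.
  U = {x81, x82, x84}: f^{-1}(U) = {67, 68} ∉ τ_X ✗.
  U = {x81, x83, x84}: f^{-1}(U) = {67, 69} ∈ τ_X ✓.
  U = {x82, x83, x84}: f^{-1}(U) = {67, 68, 69} ∈ τ_X ✓.
  U = {x81, x82, x83, x84}: f^{-1}(U) = {67, 68, 69} ∈ τ_X ✓.
Found U = {x82} with f^{-1}(U) = {68} not in τ_X. Therefore f is NOT continuous.


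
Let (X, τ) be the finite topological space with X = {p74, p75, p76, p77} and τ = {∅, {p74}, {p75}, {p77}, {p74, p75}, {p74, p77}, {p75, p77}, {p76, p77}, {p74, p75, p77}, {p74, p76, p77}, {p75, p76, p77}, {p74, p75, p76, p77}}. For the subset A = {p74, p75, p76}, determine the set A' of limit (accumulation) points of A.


A' = ∅

For each x ∈ X, list the open sets U ∈ τ with x ∈ U, then check whether U ∩ (A ∖ {x}) ≠ ∅ for every such U.
  x = p74: open {p74} ∋ x has {p74} ∩ (A ∖ {p74}) = ∅, so x is NOT a limit point.
  x = p75: open {p75} ∋ x has {p75} ∩ (A ∖ {p75}) = ∅, so x is NOT a limit point.
  x = p76: open {p76, p77} ∋ x has {p76, p77} ∩ (A ∖ {p76}) = ∅, so x is NOT a limit point.
  x = p77: open {p77} ∋ x has {p77} ∩ (A ∖ {p77}) = ∅, so x is NOT a limit point.
Collecting: A' = ∅.


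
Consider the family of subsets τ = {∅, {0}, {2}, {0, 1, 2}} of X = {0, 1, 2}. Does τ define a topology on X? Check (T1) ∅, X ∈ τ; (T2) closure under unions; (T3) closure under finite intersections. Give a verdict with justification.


τ is NOT a topology on X.

Axiom (T1): ∅ ∈ τ? Yes; X ∈ τ? Yes.
Axiom (T2/T3): check pairwise unions and intersections of members of τ.
Counterexample for (T2): {0} ∪ {2} = {0, 2} ∉ τ. Therefore τ is NOT a topology.


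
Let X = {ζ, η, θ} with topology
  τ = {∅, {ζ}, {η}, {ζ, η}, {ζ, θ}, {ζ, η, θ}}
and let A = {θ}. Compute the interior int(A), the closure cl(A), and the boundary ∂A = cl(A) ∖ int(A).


int(A) = ∅, cl(A) = {θ}, ∂A = {θ}.

Closed sets in (X, τ) are complements of opens:
  closed(X, τ) = {∅, {η}, {θ}, {ζ, θ}, {η, θ}, {ζ, η, θ}}.
int(A) = ⋃ {U ∈ τ : U ⊆ A}. Opens contained in A: ∅.
Taking the union of these: int(A) = ∅.
cl(A) = ⋂ {C closed : A ⊆ C}. Closed sets containing A: {θ}, {ζ, θ}, {η, θ}, {ζ, η, θ}.
Intersecting these: cl(A) = {θ}.
∂A = cl(A) ∖ int(A) = {θ} ∖ ∅ = {θ}.


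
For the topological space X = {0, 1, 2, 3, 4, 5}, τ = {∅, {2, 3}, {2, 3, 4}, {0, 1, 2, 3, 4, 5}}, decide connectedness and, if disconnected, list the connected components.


(X, τ) is connected.

Find clopen sets (U ∈ τ with X ∖ U ∈ τ):
  U = ∅, X ∖ U = {0, 1, 2, 3, 4, 5} — both open, so U is clopen.
  U = {0, 1, 2, 3, 4, 5}, X ∖ U = ∅ — both open, so U is clopen.
Only trivial clopens (∅ and X) exist, so (X, τ) is connected.
Compute connected components by grouping points that agree on all clopens:
  component: {0, 1, 2, 3, 4, 5}


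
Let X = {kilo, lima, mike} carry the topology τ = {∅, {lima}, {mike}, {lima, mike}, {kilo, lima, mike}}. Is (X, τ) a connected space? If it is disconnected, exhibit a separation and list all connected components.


(X, τ) is connected.

Find clopen sets (U ∈ τ with X ∖ U ∈ τ):
  U = ∅, X ∖ U = {kilo, lima, mike} — both open, so U is clopen.
  U = {kilo, lima, mike}, X ∖ U = ∅ — both open, so U is clopen.
Only trivial clopens (∅ and X) exist, so (X, τ) is connected.
Compute connected components by grouping points that agree on all clopens:
  component: {kilo, lima, mike}


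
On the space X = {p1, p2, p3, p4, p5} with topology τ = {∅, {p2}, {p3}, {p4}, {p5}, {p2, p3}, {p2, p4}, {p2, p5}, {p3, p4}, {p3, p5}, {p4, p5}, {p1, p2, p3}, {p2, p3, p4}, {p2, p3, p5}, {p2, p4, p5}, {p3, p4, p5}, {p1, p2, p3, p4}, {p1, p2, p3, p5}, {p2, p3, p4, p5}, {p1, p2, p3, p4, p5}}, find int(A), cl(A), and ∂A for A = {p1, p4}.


int(A) = {p4}, cl(A) = {p1, p4}, ∂A = {p1}.

Closed sets in (X, τ) are complements of opens:
  closed(X, τ) = {∅, {p1}, {p4}, {p5}, {p1, p2}, {p1, p3}, {p1, p4}, {p1, p5}, {p4, p5}, {p1, p2, p3}, {p1, p2, p4}, {p1, p2, p5}, {p1, p3, p4}, {p1, p3, p5}, {p1, p4, p5}, {p1, p2, p3, p4}, {p1, p2, p3, p5}, {p1, p2, p4, p5}, {p1, p3, p4, p5}, {p1, p2, p3, p4, p5}}.
int(A) = ⋃ {U ∈ τ : U ⊆ A}. Opens contained in A: ∅, {p4}.
Taking the union of these: int(A) = {p4}.
cl(A) = ⋂ {C closed : A ⊆ C}. Closed sets containing A: {p1, p4}, {p1, p2, p4}, {p1, p3, p4}, {p1, p4, p5}, {p1, p2, p3, p4}, {p1, p2, p4, p5}, {p1, p3, p4, p5}, {p1, p2, p3, p4, p5}.
Intersecting these: cl(A) = {p1, p4}.
∂A = cl(A) ∖ int(A) = {p1, p4} ∖ {p4} = {p1}.


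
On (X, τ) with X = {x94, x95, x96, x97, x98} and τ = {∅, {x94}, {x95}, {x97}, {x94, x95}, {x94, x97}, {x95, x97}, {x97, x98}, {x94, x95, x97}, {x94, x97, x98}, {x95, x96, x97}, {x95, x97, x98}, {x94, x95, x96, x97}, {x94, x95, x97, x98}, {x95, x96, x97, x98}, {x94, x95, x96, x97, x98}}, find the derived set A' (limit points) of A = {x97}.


A' = {x96, x98}

For each x ∈ X, list the open sets U ∈ τ with x ∈ U, then check whether U ∩ (A ∖ {x}) ≠ ∅ for every such U.
  x = x94: open {x94} ∋ x has {x94} ∩ (A ∖ {x94}) = ∅, so x is NOT a limit point.
  x = x95: open {x95} ∋ x has {x95} ∩ (A ∖ {x95}) = ∅, so x is NOT a limit point.
  x = x96: opens ∋ x are {x95, x96, x97}, {x94, x95, x96, x97}, {x95, x96, x97, x98}, {x94, x95, x96, x97, x98}; each meets A ∖ {x96}, so x IS a limit point.
  x = x97: open {x97} ∋ x has {x97} ∩ (A ∖ {x97}) = ∅, so x is NOT a limit point.
  x = x98: opens ∋ x are {x97, x98}, {x94, x97, x98}, {x95, x97, x98}, {x94, x95, x97, x98}, {x95, x96, x97, x98}, {x94, x95, x96, x97, x98}; each meets A ∖ {x98}, so x IS a limit point.
Collecting: A' = {x96, x98}.


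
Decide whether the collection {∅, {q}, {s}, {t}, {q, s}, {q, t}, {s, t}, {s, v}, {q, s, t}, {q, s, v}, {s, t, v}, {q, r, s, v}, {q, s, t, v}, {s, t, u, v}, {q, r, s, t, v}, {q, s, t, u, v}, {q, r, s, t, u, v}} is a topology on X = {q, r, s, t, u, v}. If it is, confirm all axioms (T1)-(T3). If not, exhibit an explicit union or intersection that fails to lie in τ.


τ IS a topology on X.

Axiom (T1): ∅ ∈ τ? Yes; X ∈ τ? Yes.
Axiom (T2/T3): check pairwise unions and intersections of members of τ.
All pairwise intersections and unions checked — each lies in τ. Therefore τ satisfies (T1), (T2), (T3): it IS a topology on X.


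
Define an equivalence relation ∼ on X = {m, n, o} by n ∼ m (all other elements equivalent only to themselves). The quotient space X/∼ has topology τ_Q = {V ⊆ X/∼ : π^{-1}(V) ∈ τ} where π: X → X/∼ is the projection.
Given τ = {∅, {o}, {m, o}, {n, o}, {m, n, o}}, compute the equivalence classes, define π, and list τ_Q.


X/∼ = {[m=n], [o]}; |τ_Q| = 3.

Equivalence classes: [m=n], [o].
Quotient map π: X → X/∼ sends m ↦ [m=n], n ↦ [m=n], o ↦ [o].
For each subset V ⊆ X/∼, compute π^{-1}(V) ⊆ X and check whether π^{-1}(V) ∈ τ. V is open in τ_Q iff π^{-1}(V) ∈ τ.
  V = {}: π^{-1}(V) = ∅ ∈ τ ✓.
  V = {[m=n]}: π^{-1}(V) = {m, n} ∉ τ ✗.
  V = {[o]}: π^{-1}(V) = {o} ∈ τ ✓.
  V = {[m=n], [o]}: π^{-1}(V) = {m, n, o} ∈ τ ✓.
Open sets in the quotient: τ_Q = {{}, {[o]}, {[m=n], [o]}} (3 elements).


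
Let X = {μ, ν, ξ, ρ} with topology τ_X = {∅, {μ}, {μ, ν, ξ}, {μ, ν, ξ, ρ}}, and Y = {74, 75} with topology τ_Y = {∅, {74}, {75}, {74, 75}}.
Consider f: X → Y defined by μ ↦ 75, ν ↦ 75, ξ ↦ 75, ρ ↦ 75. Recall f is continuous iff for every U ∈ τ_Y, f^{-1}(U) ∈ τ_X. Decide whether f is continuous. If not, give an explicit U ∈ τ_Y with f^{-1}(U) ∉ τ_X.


f IS continuous.

Compute f^{-1}(U) for each U ∈ τ_Y:
  U = ∅: f^{-1}(U) = ∅ ∈ τ_X ✓.
  U = {74}: f^{-1}(U) = ∅ ∈ τ_X ✓.
  U = {75}: f^{-1}(U) = {μ, ν, ξ, ρ} ∈ τ_X ✓.
  U = {74, 75}: f^{-1}(U) = {μ, ν, ξ, ρ} ∈ τ_X ✓.
Every preimage lies in τ_X, so f IS continuous.


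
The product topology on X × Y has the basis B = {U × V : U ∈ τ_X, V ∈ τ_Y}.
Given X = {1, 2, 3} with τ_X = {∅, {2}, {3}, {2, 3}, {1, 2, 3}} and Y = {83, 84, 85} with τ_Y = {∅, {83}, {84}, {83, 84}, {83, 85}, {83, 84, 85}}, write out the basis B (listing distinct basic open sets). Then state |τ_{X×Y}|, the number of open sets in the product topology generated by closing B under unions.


Basis B = {∅ × ∅, {2} × {83}, {2} × {84}, {3} × {83}, {3} × {84}, {2} × {83, 84}, {2} × {83, 85}, {2, 3} × {83}, {2, 3} × {84}, {3} × {83, 84}, {3} × {83, 85}, {1, 2, 3} × {83}, {1, 2, 3} × {84}, {2} × {83, 84, 85}, {3} × {83, 84, 85}, {2, 3} × {83, 84}, {2, 3} × {83, 85}, {1, 2, 3} × {83, 84}, {1, 2, 3} × {83, 85}, {2, 3} × {83, 84, 85}, {1, 2, 3} × {83, 84, 85}}; |τ_{X×Y}| = 70.

Enumerate products U × V with U ∈ τ_X, V ∈ τ_Y (deduplicated):
  ∅ × ∅ = {} (∅)
  {2} × {83} = {(2,83)}
  {2} × {84} = {(2,84)}
  {3} × {83} = {(3,83)}
  {3} × {84} = {(3,84)}
  {2} × {83, 84} = {(2,83), (2,84)}
  {2} × {83, 85} = {(2,83), (2,85)}
  {2, 3} × {83} = {(2,83), (3,83)}
  {2, 3} × {84} = {(2,84), (3,84)}
  {3} × {83, 84} = {(3,83), (3,84)}
  {3} × {83, 85} = {(3,83), (3,85)}
  {1, 2, 3} × {83} = {(1,83), (2,83), (3,83)}
  {1, 2, 3} × {84} = {(1,84), (2,84), (3,84)}
  {2} × {83, 84, 85} = {(2,83), (2,84), (2,85)}
  {3} × {83, 84, 85} = {(3,83), (3,84), (3,85)}
  {2, 3} × {83, 84} = {(2,83), (2,84), (3,83), (3,84)}
  {2, 3} × {83, 85} = {(2,83), (2,85), (3,83), (3,85)}
  {1, 2, 3} × {83, 84} = {(1,83), (1,84), (2,83), (2,84), (3,83), (3,84)}
  {1, 2, 3} × {83, 85} = {(1,83), (1,85), (2,83), (2,85), (3,83), (3,85)}
  {2, 3} × {83, 84, 85} = {(2,83), (2,84), (2,85), (3,83), (3,84), (3,85)}
  {1, 2, 3} × {83, 84, 85} = {(1,83), (1,84), (1,85), (2,83), (2,84), (2,85), (3,83), (3,84), (3,85)}
These 21 distinct sets form the basis B.
Close under arbitrary unions to get τ_{X×Y}; counting gives |τ_{X×Y}| = 70.


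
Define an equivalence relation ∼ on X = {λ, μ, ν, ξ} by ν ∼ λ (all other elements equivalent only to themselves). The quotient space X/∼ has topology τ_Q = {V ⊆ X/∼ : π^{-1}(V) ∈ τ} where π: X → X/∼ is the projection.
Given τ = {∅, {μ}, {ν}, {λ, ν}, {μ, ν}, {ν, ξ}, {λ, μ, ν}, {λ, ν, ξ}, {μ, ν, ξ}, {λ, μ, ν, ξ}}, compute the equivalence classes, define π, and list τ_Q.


X/∼ = {[λ=ν], [μ], [ξ]}; |τ_Q| = 6.

Equivalence classes: [λ=ν], [μ], [ξ].
Quotient map π: X → X/∼ sends λ ↦ [λ=ν], μ ↦ [μ], ν ↦ [λ=ν], ξ ↦ [ξ].
For each subset V ⊆ X/∼, compute π^{-1}(V) ⊆ X and check whether π^{-1}(V) ∈ τ. V is open in τ_Q iff π^{-1}(V) ∈ τ.
  V = {}: π^{-1}(V) = ∅ ∈ τ ✓.
  V = {[λ=ν]}: π^{-1}(V) = {λ, ν} ∈ τ ✓.
  V = {[μ]}: π^{-1}(V) = {μ} ∈ τ ✓.
  V = {[λ=ν], [μ]}: π^{-1}(V) = {λ, μ, ν} ∈ τ ✓.
  V = {[ξ]}: π^{-1}(V) = {ξ} ∉ τ ✗.
  V = {[λ=ν], [ξ]}: π^{-1}(V) = {λ, ν, ξ} ∈ τ ✓.
  V = {[μ], [ξ]}: π^{-1}(V) = {μ, ξ} ∉ τ ✗.
  V = {[λ=ν], [μ], [ξ]}: π^{-1}(V) = {λ, μ, ν, ξ} ∈ τ ✓.
Open sets in the quotient: τ_Q = {{}, {[λ=ν]}, {[μ]}, {[λ=ν], [μ]}, {[λ=ν], [ξ]}, {[λ=ν], [μ], [ξ]}} (6 elements).


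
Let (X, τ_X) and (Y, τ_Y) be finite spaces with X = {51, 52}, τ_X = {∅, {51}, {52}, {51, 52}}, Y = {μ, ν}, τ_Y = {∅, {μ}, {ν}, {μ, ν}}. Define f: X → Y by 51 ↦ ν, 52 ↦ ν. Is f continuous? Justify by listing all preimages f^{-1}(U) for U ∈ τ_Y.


f IS continuous.

Compute f^{-1}(U) for each U ∈ τ_Y:
  U = ∅: f^{-1}(U) = ∅ ∈ τ_X ✓.
  U = {μ}: f^{-1}(U) = ∅ ∈ τ_X ✓.
  U = {ν}: f^{-1}(U) = {51, 52} ∈ τ_X ✓.
  U = {μ, ν}: f^{-1}(U) = {51, 52} ∈ τ_X ✓.
Every preimage lies in τ_X, so f IS continuous.


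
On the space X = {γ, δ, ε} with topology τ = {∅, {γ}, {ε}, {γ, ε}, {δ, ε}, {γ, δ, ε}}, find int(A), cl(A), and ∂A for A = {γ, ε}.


int(A) = {γ, ε}, cl(A) = {γ, δ, ε}, ∂A = {δ}.

Closed sets in (X, τ) are complements of opens:
  closed(X, τ) = {∅, {γ}, {δ}, {γ, δ}, {δ, ε}, {γ, δ, ε}}.
int(A) = ⋃ {U ∈ τ : U ⊆ A}. Opens contained in A: ∅, {γ}, {ε}, {γ, ε}.
Taking the union of these: int(A) = {γ, ε}.
cl(A) = ⋂ {C closed : A ⊆ C}. Closed sets containing A: {γ, δ, ε}.
Intersecting these: cl(A) = {γ, δ, ε}.
∂A = cl(A) ∖ int(A) = {γ, δ, ε} ∖ {γ, ε} = {δ}.


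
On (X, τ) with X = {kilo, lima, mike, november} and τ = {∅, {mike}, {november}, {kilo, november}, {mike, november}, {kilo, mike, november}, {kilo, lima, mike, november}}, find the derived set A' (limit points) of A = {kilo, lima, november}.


A' = {kilo, lima}

For each x ∈ X, list the open sets U ∈ τ with x ∈ U, then check whether U ∩ (A ∖ {x}) ≠ ∅ for every such U.
  x = kilo: opens ∋ x are {kilo, november}, {kilo, mike, november}, {kilo, lima, mike, november}; each meets A ∖ {kilo}, so x IS a limit point.
  x = lima: opens ∋ x are {kilo, lima, mike, november}; each meets A ∖ {lima}, so x IS a limit point.
  x = mike: open {mike} ∋ x has {mike} ∩ (A ∖ {mike}) = ∅, so x is NOT a limit point.
  x = november: open {november} ∋ x has {november} ∩ (A ∖ {november}) = ∅, so x is NOT a limit point.
Collecting: A' = {kilo, lima}.


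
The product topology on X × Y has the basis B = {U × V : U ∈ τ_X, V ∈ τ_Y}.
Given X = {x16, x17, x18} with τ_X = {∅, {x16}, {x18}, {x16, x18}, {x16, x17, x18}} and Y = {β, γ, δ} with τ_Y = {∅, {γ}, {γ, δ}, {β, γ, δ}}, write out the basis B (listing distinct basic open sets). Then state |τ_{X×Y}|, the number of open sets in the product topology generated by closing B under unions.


Basis B = {∅ × ∅, {x16} × {γ}, {x18} × {γ}, {x16} × {γ, δ}, {x16, x18} × {γ}, {x18} × {γ, δ}, {x16} × {β, γ, δ}, {x16, x17, x18} × {γ}, {x18} × {β, γ, δ}, {x16, x18} × {γ, δ}, {x16, x18} × {β, γ, δ}, {x16, x17, x18} × {γ, δ}, {x16, x17, x18} × {β, γ, δ}}; |τ_{X×Y}| = 30.

Enumerate products U × V with U ∈ τ_X, V ∈ τ_Y (deduplicated):
  ∅ × ∅ = {} (∅)
  {x16} × {γ} = {(x16,γ)}
  {x18} × {γ} = {(x18,γ)}
  {x16} × {γ, δ} = {(x16,γ), (x16,δ)}
  {x16, x18} × {γ} = {(x16,γ), (x18,γ)}
  {x18} × {γ, δ} = {(x18,γ), (x18,δ)}
  {x16} × {β, γ, δ} = {(x16,β), (x16,γ), (x16,δ)}
  {x16, x17, x18} × {γ} = {(x16,γ), (x17,γ), (x18,γ)}
  {x18} × {β, γ, δ} = {(x18,β), (x18,γ), (x18,δ)}
  {x16, x18} × {γ, δ} = {(x16,γ), (x16,δ), (x18,γ), (x18,δ)}
  {x16, x18} × {β, γ, δ} = {(x16,β), (x16,γ), (x16,δ), (x18,β), (x18,γ), (x18,δ)}
  {x16, x17, x18} × {γ, δ} = {(x16,γ), (x16,δ), (x17,γ), (x17,δ), (x18,γ), (x18,δ)}
  {x16, x17, x18} × {β, γ, δ} = {(x16,β), (x16,γ), (x16,δ), (x17,β), (x17,γ), (x17,δ), (x18,β), (x18,γ), (x18,δ)}
These 13 distinct sets form the basis B.
Close under arbitrary unions to get τ_{X×Y}; counting gives |τ_{X×Y}| = 30.


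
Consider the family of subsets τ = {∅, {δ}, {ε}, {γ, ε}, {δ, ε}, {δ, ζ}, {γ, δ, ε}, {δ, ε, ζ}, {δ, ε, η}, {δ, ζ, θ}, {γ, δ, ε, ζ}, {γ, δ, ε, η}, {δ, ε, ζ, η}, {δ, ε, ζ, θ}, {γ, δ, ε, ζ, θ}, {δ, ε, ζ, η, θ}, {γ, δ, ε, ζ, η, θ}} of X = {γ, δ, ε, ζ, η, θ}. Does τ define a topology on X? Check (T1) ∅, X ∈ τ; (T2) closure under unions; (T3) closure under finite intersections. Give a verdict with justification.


τ is NOT a topology on X.

Axiom (T1): ∅ ∈ τ? Yes; X ∈ τ? Yes.
Axiom (T2/T3): check pairwise unions and intersections of members of τ.
Counterexample for (T2): {γ, ε} ∪ {δ, ε, ζ, η} = {γ, δ, ε, ζ, η} ∉ τ. Therefore τ is NOT a topology.


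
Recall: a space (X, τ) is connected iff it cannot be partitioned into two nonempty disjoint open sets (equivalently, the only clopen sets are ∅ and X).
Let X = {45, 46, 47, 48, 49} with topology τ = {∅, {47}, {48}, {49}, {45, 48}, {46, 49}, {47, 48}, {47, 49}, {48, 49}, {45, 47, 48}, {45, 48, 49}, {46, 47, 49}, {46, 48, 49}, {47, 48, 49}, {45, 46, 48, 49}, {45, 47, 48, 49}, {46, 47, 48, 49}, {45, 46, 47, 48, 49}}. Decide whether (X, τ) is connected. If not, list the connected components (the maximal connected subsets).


(X, τ) is disconnected; components = [{47}, {45, 48}, {46, 49}].

Find clopen sets (U ∈ τ with X ∖ U ∈ τ):
  U = ∅, X ∖ U = {45, 46, 47, 48, 49} — both open, so U is clopen.
  U = {47}, X ∖ U = {45, 46, 48, 49} — both open, so U is clopen.
  U = {45, 48}, X ∖ U = {46, 47, 49} — both open, so U is clopen.
  U = {46, 49}, X ∖ U = {45, 47, 48} — both open, so U is clopen.
  U = {45, 47, 48}, X ∖ U = {46, 49} — both open, so U is clopen.
  U = {46, 47, 49}, X ∖ U = {45, 48} — both open, so U is clopen.
  U = {45, 46, 48, 49}, X ∖ U = {47} — both open, so U is clopen.
  U = {45, 46, 47, 48, 49}, X ∖ U = ∅ — both open, so U is clopen.
Nontrivial clopen(s) exist: e.g. {46, 47, 49}. So (X, τ) is disconnected.
Compute connected components by grouping points that agree on all clopens:
  component: {47}
  component: {45, 48}
  component: {46, 49}


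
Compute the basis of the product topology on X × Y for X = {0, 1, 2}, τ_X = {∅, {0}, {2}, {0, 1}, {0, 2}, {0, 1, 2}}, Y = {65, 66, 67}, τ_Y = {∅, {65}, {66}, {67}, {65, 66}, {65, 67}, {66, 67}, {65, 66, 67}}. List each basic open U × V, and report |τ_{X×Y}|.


Basis B = {∅ × ∅, {0} × {65}, {0} × {66}, {0} × {67}, {2} × {65}, {2} × {66}, {2} × {67}, {0} × {65, 66}, {0} × {65, 67}, {0, 1} × {65}, {0, 2} × {65}, {0} × {66, 67}, {0, 1} × {66}, {0, 2} × {66}, {0, 1} × {67}, {0, 2} × {67}, {2} × {65, 66}, {2} × {65, 67}, {2} × {66, 67}, {0} × {65, 66, 67}, {0, 1, 2} × {65}, {0, 1, 2} × {66}, {0, 1, 2} × {67}, {2} × {65, 66, 67}, {0, 1} × {65, 66}, {0, 2} × {65, 66}, {0, 1} × {65, 67}, {0, 2} × {65, 67}, {0, 1} × {66, 67}, {0, 2} × {66, 67}, {0, 1} × {65, 66, 67}, {0, 2} × {65, 66, 67}, {0, 1, 2} × {65, 66}, {0, 1, 2} × {65, 67}, {0, 1, 2} × {66, 67}, {0, 1, 2} × {65, 66, 67}}; |τ_{X×Y}| = 216.

Enumerate products U × V with U ∈ τ_X, V ∈ τ_Y (deduplicated):
  ∅ × ∅ = {} (∅)
  {0} × {65} = {(0,65)}
  {0} × {66} = {(0,66)}
  {0} × {67} = {(0,67)}
  {2} × {65} = {(2,65)}
  {2} × {66} = {(2,66)}
  {2} × {67} = {(2,67)}
  {0} × {65, 66} = {(0,65), (0,66)}
  {0} × {65, 67} = {(0,65), (0,67)}
  {0, 1} × {65} = {(0,65), (1,65)}
  {0, 2} × {65} = {(0,65), (2,65)}
  {0} × {66, 67} = {(0,66), (0,67)}
  {0, 1} × {66} = {(0,66), (1,66)}
  {0, 2} × {66} = {(0,66), (2,66)}
  {0, 1} × {67} = {(0,67), (1,67)}
  {0, 2} × {67} = {(0,67), (2,67)}
  {2} × {65, 66} = {(2,65), (2,66)}
  {2} × {65, 67} = {(2,65), (2,67)}
  {2} × {66, 67} = {(2,66), (2,67)}
  {0} × {65, 66, 67} = {(0,65), (0,66), (0,67)}
  {0, 1, 2} × {65} = {(0,65), (1,65), (2,65)}
  {0, 1, 2} × {66} = {(0,66), (1,66), (2,66)}
  {0, 1, 2} × {67} = {(0,67), (1,67), (2,67)}
  {2} × {65, 66, 67} = {(2,65), (2,66), (2,67)}
  {0, 1} × {65, 66} = {(0,65), (0,66), (1,65), (1,66)}
  {0, 2} × {65, 66} = {(0,65), (0,66), (2,65), (2,66)}
  {0, 1} × {65, 67} = {(0,65), (0,67), (1,65), (1,67)}
  {0, 2} × {65, 67} = {(0,65), (0,67), (2,65), (2,67)}
  {0, 1} × {66, 67} = {(0,66), (0,67), (1,66), (1,67)}
  {0, 2} × {66, 67} = {(0,66), (0,67), (2,66), (2,67)}
  {0, 1} × {65, 66, 67} = {(0,65), (0,66), (0,67), (1,65), (1,66), (1,67)}
  {0, 2} × {65, 66, 67} = {(0,65), (0,66), (0,67), (2,65), (2,66), (2,67)}
  {0, 1, 2} × {65, 66} = {(0,65), (0,66), (1,65), (1,66), (2,65), (2,66)}
  {0, 1, 2} × {65, 67} = {(0,65), (0,67), (1,65), (1,67), (2,65), (2,67)}
  {0, 1, 2} × {66, 67} = {(0,66), (0,67), (1,66), (1,67), (2,66), (2,67)}
  {0, 1, 2} × {65, 66, 67} = {(0,65), (0,66), (0,67), (1,65), (1,66), (1,67), (2,65), (2,66), (2,67)}
These 36 distinct sets form the basis B.
Close under arbitrary unions to get τ_{X×Y}; counting gives |τ_{X×Y}| = 216.
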